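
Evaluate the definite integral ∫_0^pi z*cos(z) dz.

Integrate by parts once (u = z, dv = cos(z) dz).
An antiderivative is F(z) = z*sin(z) + cos(z).
Then F(pi) - F(0) = (-1) - (1) = -2.

-2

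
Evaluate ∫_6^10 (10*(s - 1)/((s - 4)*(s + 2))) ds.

-5*log(2) + 10*log(3)

Factor the denominator: s**2 - 2*s - 8 = (s + 2)(s - 4).
Partial fractions: 10*(s - 1)/((s - 4)*(s + 2)) = 5/(s + 2) + 5/(s - 4).
An antiderivative is F(s) = 5*log(s - 4) + 5*log(s + 2).
Then F(10) - F(6) = (15*log(2) + 10*log(3)) - (20*log(2)) = -5*log(2) + 10*log(3).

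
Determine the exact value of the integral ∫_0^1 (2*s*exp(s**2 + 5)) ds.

-exp(5) + exp(6)

Let u = s**2 + 5, so du = 2*s ds. When s = 0, u = 5; when s = 1, u = 6.
The integral becomes ∫ exp(u) du from 5 to 6, with antiderivative exp(u).
Back in s: F(s) = exp(s**2 + 5).
Then F(1) - F(0) = (exp(6)) - (exp(5)) = -exp(5) + exp(6).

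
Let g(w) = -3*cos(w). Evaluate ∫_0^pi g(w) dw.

An antiderivative is F(w) = -3*sin(w).
Then F(pi) - F(0) = (0) - (0) = 0.

0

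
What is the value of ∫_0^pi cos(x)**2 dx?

Use the identity cos^2(x) = (1 + cos(2*x))/2.
An antiderivative is F(x) = x/2 + sin(2*x)/4.
Then F(pi) - F(0) = (pi/2) - (0) = pi/2.

pi/2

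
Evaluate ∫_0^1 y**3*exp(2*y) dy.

Integrate by parts 3 times (u = y^3, dv = exp(2*y) dy).
An antiderivative is F(y) = (4*y**3 - 6*y**2 + 6*y - 3)*exp(2*y)/8.
Then F(1) - F(0) = (exp(2)/8) - (-3/8) = 3/8 + exp(2)/8.

3/8 + exp(2)/8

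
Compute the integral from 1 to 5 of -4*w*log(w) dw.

24 - 50*log(5)

Integrate by parts once (u = ln w, dv = -4*w dw).
An antiderivative is F(w) = -w**2*(2*log(w) - 1).
Then F(5) - F(1) = (25 - 50*log(5)) - (1) = 24 - 50*log(5).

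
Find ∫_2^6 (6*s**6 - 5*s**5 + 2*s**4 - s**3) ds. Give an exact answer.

21397568/105

By the power rule, an antiderivative is F(s) = 6*s**7/7 - 5*s**6/6 + 2*s**5/5 - s**4/4.
Then F(6) - F(2) = (7134804/35) - (6844/105) = 21397568/105.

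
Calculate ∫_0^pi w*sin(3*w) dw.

pi/3

Integrate by parts once (u = w, dv = sin(3*w) dw).
An antiderivative is F(w) = -w*cos(3*w)/3 + sin(3*w)/9.
Then F(pi) - F(0) = (pi/3) - (0) = pi/3.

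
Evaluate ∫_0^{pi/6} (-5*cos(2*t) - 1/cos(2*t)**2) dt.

-7*sqrt(3)/4

An antiderivative is F(t) = -5*sin(2*t)/2 - tan(2*t)/2.
Then F(pi/6) - F(0) = (-7*sqrt(3)/4) - (0) = -7*sqrt(3)/4.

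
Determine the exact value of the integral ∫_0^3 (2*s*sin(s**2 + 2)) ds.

cos(2) - cos(11)

Let u = s**2 + 2, so du = 2*s ds. When s = 0, u = 2; when s = 3, u = 11.
The integral becomes ∫ sin(u) du from 2 to 11, with antiderivative -cos(u).
Back in s: F(s) = -cos(s**2 + 2).
Then F(3) - F(0) = (-cos(11)) - (-cos(2)) = cos(2) - cos(11).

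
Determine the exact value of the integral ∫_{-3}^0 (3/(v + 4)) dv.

log(64)

An antiderivative is F(v) = 3*log(v + 4).
Then F(0) - F(-3) = (log(64)) - (0) = log(64).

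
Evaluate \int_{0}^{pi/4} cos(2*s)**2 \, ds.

pi/8

Use the identity cos^2(2*s) = (1 + cos(4*s))/2.
An antiderivative is F(s) = s/2 + sin(4*s)/8.
Then F(pi/4) - F(0) = (pi/8) - (0) = pi/8.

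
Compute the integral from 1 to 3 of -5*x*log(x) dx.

Integrate by parts once (u = ln x, dv = -5*x dx).
An antiderivative is F(x) = -5*x**2*(2*log(x) - 1)/4.
Then F(3) - F(1) = (45/4 - 45*log(3)/2) - (5/4) = 10 - 45*log(3)/2.

10 - 45*log(3)/2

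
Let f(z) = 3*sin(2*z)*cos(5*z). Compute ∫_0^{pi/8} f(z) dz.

Use the identity sin(2*z)cos(5*z) = [sin(7*z) + sin(-3*z)]/2.
An antiderivative is F(z) = cos(3*z)/2 - 3*cos(7*z)/14.
Then F(pi/8) - F(0) = (sqrt(2 - sqrt(2))/4 + 3*sqrt(sqrt(2) + 2)/28) - (2/7) = -2/7 + sqrt(2 - sqrt(2))/4 + 3*sqrt(sqrt(2) + 2)/28.

-2/7 + sqrt(2 - sqrt(2))/4 + 3*sqrt(sqrt(2) + 2)/28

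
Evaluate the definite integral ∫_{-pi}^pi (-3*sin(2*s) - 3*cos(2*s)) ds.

An antiderivative is F(s) = -3*sin(2*s)/2 + 3*cos(2*s)/2.
Then F(pi) - F(-pi) = (3/2) - (3/2) = 0.

0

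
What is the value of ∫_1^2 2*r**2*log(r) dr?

-14/9 + 16*log(2)/3

Integrate by parts once (u = ln r, dv = 2*r**2 dr).
An antiderivative is F(r) = 2*r**3*(3*log(r) - 1)/9.
Then F(2) - F(1) = (-16/9 + 16*log(2)/3) - (-2/9) = -14/9 + 16*log(2)/3.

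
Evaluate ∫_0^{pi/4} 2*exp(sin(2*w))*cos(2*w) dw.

-1 + E

Let u = sin(2*w), so du = 2*cos(2*w) dw. When w = 0, u = 0; when w = pi/4, u = 1.
The integral becomes ∫ exp(u) du from 0 to 1, with antiderivative exp(u).
Back in w: F(w) = exp(sin(2*w)).
Then F(pi/4) - F(0) = (E) - (1) = -1 + E.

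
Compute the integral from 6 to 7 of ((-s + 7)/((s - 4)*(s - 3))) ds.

Factor the denominator: s**2 - 7*s + 12 = (s - 3)(s - 4).
Partial fractions: (-s + 7)/((s - 4)*(s - 3)) = -4/(s - 3) + 3/(s - 4).
An antiderivative is F(s) = 3*log(s - 4) - 4*log(s - 3).
Then F(7) - F(6) = (-8*log(2) + 3*log(3)) - (log(8/81)) = -11*log(2) + 7*log(3).

-11*log(2) + 7*log(3)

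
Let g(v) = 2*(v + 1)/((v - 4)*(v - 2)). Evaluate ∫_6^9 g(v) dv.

Factor the denominator: v**2 - 6*v + 8 = (v - 2)(v - 4).
Partial fractions: 2*(v + 1)/((v - 4)*(v - 2)) = -3/(v - 2) + 5/(v - 4).
An antiderivative is F(v) = 5*log(v - 4) - 3*log(v - 2).
Then F(9) - F(6) = (-3*log(7) + 5*log(5)) - (-log(2)) = -3*log(7) + log(2) + 5*log(5).

-3*log(7) + log(2) + 5*log(5)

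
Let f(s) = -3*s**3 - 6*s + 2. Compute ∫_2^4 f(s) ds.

-212

By the power rule, an antiderivative is F(s) = -3*s**4/4 - 3*s**2 + 2*s.
Then F(4) - F(2) = (-232) - (-20) = -212.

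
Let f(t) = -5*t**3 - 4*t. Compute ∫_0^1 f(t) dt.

-13/4

By the power rule, an antiderivative is F(t) = -5*t**4/4 - 2*t**2.
Then F(1) - F(0) = (-13/4) - (0) = -13/4.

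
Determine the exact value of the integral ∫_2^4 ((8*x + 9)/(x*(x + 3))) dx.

Factor the denominator: x**2 + 3*x = (x + 3)x.
Partial fractions: (8*x + 9)/(x*(x + 3)) = 5/(x + 3) + 3/x.
An antiderivative is F(x) = 3*log(x) + 5*log(x + 3).
Then F(4) - F(2) = (6*log(2) + 5*log(7)) - (3*log(2) + 5*log(5)) = -5*log(5) + 3*log(2) + 5*log(7).

-5*log(5) + 3*log(2) + 5*log(7)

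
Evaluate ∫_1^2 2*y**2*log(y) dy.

Integrate by parts once (u = ln y, dv = 2*y**2 dy).
An antiderivative is F(y) = 2*y**3*(3*log(y) - 1)/9.
Then F(2) - F(1) = (-16/9 + 16*log(2)/3) - (-2/9) = -14/9 + 16*log(2)/3.

-14/9 + 16*log(2)/3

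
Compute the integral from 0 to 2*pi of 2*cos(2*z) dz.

An antiderivative is F(z) = sin(2*z).
Then F(2*pi) - F(0) = (0) - (0) = 0.

0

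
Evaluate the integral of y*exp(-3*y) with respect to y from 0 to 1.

(-4 + exp(3))*exp(-3)/9

Integrate by parts once (u = y, dv = exp(-3*y) dy).
An antiderivative is F(y) = (-3*y - 1)*exp(-3*y)/9.
Then F(1) - F(0) = (-4*exp(-3)/9) - (-1/9) = (-4 + exp(3))*exp(-3)/9.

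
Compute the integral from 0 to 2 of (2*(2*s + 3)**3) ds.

580

Let u = 2*s + 3, so du = 2 ds. When s = 0, u = 3; when s = 2, u = 7.
The integral becomes ∫ u**3 du from 3 to 7, with antiderivative u**4/4.
Back in s: F(s) = (2*s + 3)**4/4.
Then F(2) - F(0) = (2401/4) - (81/4) = 580.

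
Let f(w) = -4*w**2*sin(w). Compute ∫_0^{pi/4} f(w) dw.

Integrate by parts twice (u = w^2, dv = -4*sin(w) dw).
An antiderivative is F(w) = 4*w**2*cos(w) - 8*w*sin(w) - 8*cos(w).
Then F(pi/4) - F(0) = (sqrt(2)*(-4 - pi + pi**2/8)) - (-8) = -4*sqrt(2) - sqrt(2)*pi + sqrt(2)*pi**2/8 + 8.

-4*sqrt(2) - sqrt(2)*pi + sqrt(2)*pi**2/8 + 8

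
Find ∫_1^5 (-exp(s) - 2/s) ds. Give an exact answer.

-exp(5) - log(25) + exp(1)

An antiderivative is F(s) = -exp(s) - 2*log(s).
Then F(5) - F(1) = (-exp(5) - log(25)) - (-exp(1)) = -exp(5) - log(25) + exp(1).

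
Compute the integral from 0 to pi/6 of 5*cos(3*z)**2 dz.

Use the identity cos^2(3*z) = (1 + cos(6*z))/2.
An antiderivative is F(z) = 5*z/2 + 5*sin(6*z)/12.
Then F(pi/6) - F(0) = (5*pi/12) - (0) = 5*pi/12.

5*pi/12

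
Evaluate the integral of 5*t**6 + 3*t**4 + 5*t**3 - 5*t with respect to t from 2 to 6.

By the power rule, an antiderivative is F(t) = 5*t**7/7 + 3*t**5/5 + 5*t**4/4 - 5*t**2/2.
Then F(6) - F(2) = (7215246/35) - (4222/35) = 7211024/35.

7211024/35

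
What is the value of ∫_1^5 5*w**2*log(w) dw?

Integrate by parts once (u = ln w, dv = 5*w**2 dw).
An antiderivative is F(w) = 5*w**3*(3*log(w) - 1)/9.
Then F(5) - F(1) = (-625/9 + 625*log(5)/3) - (-5/9) = -620/9 + 625*log(5)/3.

-620/9 + 625*log(5)/3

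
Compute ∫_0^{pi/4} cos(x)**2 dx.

Use the identity cos^2(x) = (1 + cos(2*x))/2.
An antiderivative is F(x) = x/2 + sin(2*x)/4.
Then F(pi/4) - F(0) = (1/4 + pi/8) - (0) = 1/4 + pi/8.

1/4 + pi/8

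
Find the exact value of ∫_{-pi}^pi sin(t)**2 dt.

pi

Use the identity sin^2(t) = (1 - cos(2*t))/2.
An antiderivative is F(t) = t/2 - sin(2*t)/4.
Then F(pi) - F(-pi) = (pi/2) - (-pi/2) = pi.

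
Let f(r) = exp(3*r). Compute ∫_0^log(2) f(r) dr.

7/3

Let u = exp(r), so du = exp(r) dr. When r = 0, u = 1; when r = log(2), u = 2.
The integral becomes ∫ u**2 du from 1 to 2, with antiderivative u**3/3.
Back in r: F(r) = exp(3*r)/3.
Then F(log(2)) - F(0) = (8/3) - (1/3) = 7/3.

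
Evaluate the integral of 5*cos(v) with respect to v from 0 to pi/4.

5*sqrt(2)/2

An antiderivative is F(v) = 5*sin(v).
Then F(pi/4) - F(0) = (5*sqrt(2)/2) - (0) = 5*sqrt(2)/2.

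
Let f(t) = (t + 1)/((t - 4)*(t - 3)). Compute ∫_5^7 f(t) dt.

-4*log(2) + 5*log(3)

Factor the denominator: t**2 - 7*t + 12 = (t - 3)(t - 4).
Partial fractions: (t + 1)/((t - 4)*(t - 3)) = -4/(t - 3) + 5/(t - 4).
An antiderivative is F(t) = 5*log(t - 4) - 4*log(t - 3).
Then F(7) - F(5) = (-8*log(2) + 5*log(3)) - (-log(16)) = -4*log(2) + 5*log(3).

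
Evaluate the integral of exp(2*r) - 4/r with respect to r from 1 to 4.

An antiderivative is F(r) = exp(2*r)/2 - 4*log(r).
Then F(4) - F(1) = (-8*log(2) + exp(8)/2) - (exp(2)/2) = -8*log(2) - exp(2)/2 + exp(8)/2.

-8*log(2) - exp(2)/2 + exp(8)/2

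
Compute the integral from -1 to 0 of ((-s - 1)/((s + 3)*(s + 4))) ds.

Factor the denominator: s**2 + 7*s + 12 = (s + 4)(s + 3).
Partial fractions: (-s - 1)/((s + 3)*(s + 4)) = -3/(s + 4) + 2/(s + 3).
An antiderivative is F(s) = 2*log(s + 3) - 3*log(s + 4).
Then F(0) - F(-1) = (log(9/64)) - (log(4/27)) = -8*log(2) + 5*log(3).

-8*log(2) + 5*log(3)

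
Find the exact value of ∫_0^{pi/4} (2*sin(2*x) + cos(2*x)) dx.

An antiderivative is F(x) = sin(2*x)/2 - cos(2*x).
Then F(pi/4) - F(0) = (1/2) - (-1) = 3/2.

3/2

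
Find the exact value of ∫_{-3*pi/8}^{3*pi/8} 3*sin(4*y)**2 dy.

Use the identity sin^2(4*y) = (1 - cos(8*y))/2.
An antiderivative is F(y) = 3*y/2 - 3*sin(8*y)/16.
Then F(3*pi/8) - F(-3*pi/8) = (9*pi/16) - (-9*pi/16) = 9*pi/8.

9*pi/8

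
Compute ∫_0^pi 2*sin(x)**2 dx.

Use the identity sin^2(x) = (1 - cos(2*x))/2.
An antiderivative is F(x) = x - sin(2*x)/2.
Then F(pi) - F(0) = (pi) - (0) = pi.

pi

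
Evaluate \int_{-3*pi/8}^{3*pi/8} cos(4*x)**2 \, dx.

Use the identity cos^2(4*x) = (1 + cos(8*x))/2.
An antiderivative is F(x) = x/2 + sin(8*x)/16.
Then F(3*pi/8) - F(-3*pi/8) = (3*pi/16) - (-3*pi/16) = 3*pi/8.

3*pi/8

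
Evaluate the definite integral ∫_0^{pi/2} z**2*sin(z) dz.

Integrate by parts twice (u = z^2, dv = sin(z) dz).
An antiderivative is F(z) = -z**2*cos(z) + 2*z*sin(z) + 2*cos(z).
Then F(pi/2) - F(0) = (pi) - (2) = -2 + pi.

-2 + pi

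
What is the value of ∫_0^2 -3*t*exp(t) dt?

-3*exp(2) - 3

Integrate by parts once (u = t, dv = -3*exp(t) dt).
An antiderivative is F(t) = (-3*t + 3)*exp(t).
Then F(2) - F(0) = (-3*exp(2)) - (3) = -3*exp(2) - 3.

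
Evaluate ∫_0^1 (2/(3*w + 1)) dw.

4*log(2)/3

An antiderivative is F(w) = 2*log(3*w + 1)/3.
Then F(1) - F(0) = (4*log(2)/3) - (0) = 4*log(2)/3.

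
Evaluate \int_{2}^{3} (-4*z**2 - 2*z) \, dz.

-91/3

By the power rule, an antiderivative is F(z) = -4*z**3/3 - z**2.
Then F(3) - F(2) = (-45) - (-44/3) = -91/3.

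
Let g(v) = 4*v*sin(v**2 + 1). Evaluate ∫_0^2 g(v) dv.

Let u = v**2 + 1, so du = 2*v dv. When v = 0, u = 1; when v = 2, u = 5.
The integral becomes 2·∫ sin(u) du from 1 to 5, with antiderivative -2*cos(u).
Back in v: F(v) = -2*cos(v**2 + 1).
Then F(2) - F(0) = (-2*cos(5)) - (-2*cos(1)) = -2*cos(5) + 2*cos(1).

-2*cos(5) + 2*cos(1)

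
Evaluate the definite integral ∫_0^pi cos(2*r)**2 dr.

Use the identity cos^2(2*r) = (1 + cos(4*r))/2.
An antiderivative is F(r) = r/2 + sin(4*r)/8.
Then F(pi) - F(0) = (pi/2) - (0) = pi/2.

pi/2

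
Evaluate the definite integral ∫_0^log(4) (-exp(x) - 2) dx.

An antiderivative is F(x) = -2*x - exp(x).
Then F(log(4)) - F(0) = (-4 - 4*log(2)) - (-1) = -3 - log(16).

-3 - log(16)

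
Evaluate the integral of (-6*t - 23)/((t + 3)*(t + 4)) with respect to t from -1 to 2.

Factor the denominator: t**2 + 7*t + 12 = (t + 4)(t + 3).
Partial fractions: (-6*t - 23)/((t + 3)*(t + 4)) = -1/(t + 4) - 5/(t + 3).
An antiderivative is F(t) = -5*log(t + 3) - log(t + 4).
Then F(2) - F(-1) = (-5*log(5) - log(3) - log(2)) - (-log(96)) = -5*log(5) + 4*log(2).

-5*log(5) + 4*log(2)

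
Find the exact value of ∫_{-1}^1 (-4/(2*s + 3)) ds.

An antiderivative is F(s) = -2*log(2*s + 3).
Then F(1) - F(-1) = (-log(25)) - (0) = -log(25).

-log(25)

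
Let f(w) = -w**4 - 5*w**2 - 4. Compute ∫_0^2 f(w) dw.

By the power rule, an antiderivative is F(w) = -w**5/5 - 5*w**3/3 - 4*w.
Then F(2) - F(0) = (-416/15) - (0) = -416/15.

-416/15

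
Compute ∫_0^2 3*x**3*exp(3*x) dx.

Integrate by parts 3 times (u = x^3, dv = 3*exp(3*x) dx).
An antiderivative is F(x) = (9*x**3 - 9*x**2 + 6*x - 2)*exp(3*x)/9.
Then F(2) - F(0) = (46*exp(6)/9) - (-2/9) = 2/9 + 46*exp(6)/9.

2/9 + 46*exp(6)/9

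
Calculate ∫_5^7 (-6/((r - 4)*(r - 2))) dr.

-6*log(3) + 3*log(5)

Factor the denominator: r**2 - 6*r + 8 = (r - 2)(r - 4).
Partial fractions: -6/((r - 4)*(r - 2)) = 3/(r - 2) - 3/(r - 4).
An antiderivative is F(r) = -3*log(r - 4) + 3*log(r - 2).
Then F(7) - F(5) = (-3*log(3) + 3*log(5)) - (log(27)) = -6*log(3) + 3*log(5).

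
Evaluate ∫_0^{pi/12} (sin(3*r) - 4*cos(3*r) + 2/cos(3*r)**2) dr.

1 - 5*sqrt(2)/6

An antiderivative is F(r) = -4*sin(3*r)/3 - cos(3*r)/3 + 2*tan(3*r)/3.
Then F(pi/12) - F(0) = (2/3 - 5*sqrt(2)/6) - (-1/3) = 1 - 5*sqrt(2)/6.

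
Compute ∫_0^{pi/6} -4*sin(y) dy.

-4 + 2*sqrt(3)

An antiderivative is F(y) = 4*cos(y).
Then F(pi/6) - F(0) = (2*sqrt(3)) - (4) = -4 + 2*sqrt(3).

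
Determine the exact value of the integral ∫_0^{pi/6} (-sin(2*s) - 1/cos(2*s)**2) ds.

-sqrt(3)/2 - 1/4

An antiderivative is F(s) = cos(2*s)/2 - tan(2*s)/2.
Then F(pi/6) - F(0) = (1/4 - sqrt(3)/2) - (1/2) = -sqrt(3)/2 - 1/4.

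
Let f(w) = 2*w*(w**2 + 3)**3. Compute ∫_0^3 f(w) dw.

20655/4

Let u = w**2 + 3, so du = 2*w dw. When w = 0, u = 3; when w = 3, u = 12.
The integral becomes ∫ u**3 du from 3 to 12, with antiderivative u**4/4.
Back in w: F(w) = (w**2 + 3)**4/4.
Then F(3) - F(0) = (5184) - (81/4) = 20655/4.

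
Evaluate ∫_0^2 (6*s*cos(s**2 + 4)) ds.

-3*sin(4) + 3*sin(8)

Let u = s**2 + 4, so du = 2*s ds. When s = 0, u = 4; when s = 2, u = 8.
The integral becomes 3·∫ cos(u) du from 4 to 8, with antiderivative 3*sin(u).
Back in s: F(s) = 3*sin(s**2 + 4).
Then F(2) - F(0) = (3*sin(8)) - (3*sin(4)) = -3*sin(4) + 3*sin(8).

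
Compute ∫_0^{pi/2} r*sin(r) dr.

Integrate by parts once (u = r, dv = sin(r) dr).
An antiderivative is F(r) = -r*cos(r) + sin(r).
Then F(pi/2) - F(0) = (1) - (0) = 1.

1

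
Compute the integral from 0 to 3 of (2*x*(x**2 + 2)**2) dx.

Let u = x**2 + 2, so du = 2*x dx. When x = 0, u = 2; when x = 3, u = 11.
The integral becomes ∫ u**2 du from 2 to 11, with antiderivative u**3/3.
Back in x: F(x) = (x**2 + 2)**3/3.
Then F(3) - F(0) = (1331/3) - (8/3) = 441.

441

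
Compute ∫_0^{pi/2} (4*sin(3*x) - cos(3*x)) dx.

5/3

An antiderivative is F(x) = -sin(3*x)/3 - 4*cos(3*x)/3.
Then F(pi/2) - F(0) = (1/3) - (-4/3) = 5/3.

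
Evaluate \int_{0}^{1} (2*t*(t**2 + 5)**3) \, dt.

671/4

Let u = t**2 + 5, so du = 2*t dt. When t = 0, u = 5; when t = 1, u = 6.
The integral becomes ∫ u**3 du from 5 to 6, with antiderivative u**4/4.
Back in t: F(t) = (t**2 + 5)**4/4.
Then F(1) - F(0) = (324) - (625/4) = 671/4.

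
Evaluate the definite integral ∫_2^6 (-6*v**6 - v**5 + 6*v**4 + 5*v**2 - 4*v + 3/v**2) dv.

By the power rule, an antiderivative is F(v) = -6*v**7/7 - v**6/6 + 6*v**5/5 + 5*v**3/3 - 2*v**2 - 3/v.
Then F(6) - F(2) = (-16667171/70) - (-16411/210) = -24992551/105.

-24992551/105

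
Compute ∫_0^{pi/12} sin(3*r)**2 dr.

-1/12 + pi/24

Use the identity sin^2(3*r) = (1 - cos(6*r))/2.
An antiderivative is F(r) = r/2 - sin(6*r)/12.
Then F(pi/12) - F(0) = (-1/12 + pi/24) - (0) = -1/12 + pi/24.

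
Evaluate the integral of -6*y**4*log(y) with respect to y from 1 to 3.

1452/25 - 1458*log(3)/5

Integrate by parts once (u = ln y, dv = -6*y**4 dy).
An antiderivative is F(y) = -6*y**5*(5*log(y) - 1)/25.
Then F(3) - F(1) = (1458/25 - 1458*log(3)/5) - (6/25) = 1452/25 - 1458*log(3)/5.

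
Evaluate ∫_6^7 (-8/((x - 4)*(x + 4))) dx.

log(11/15)

Factor the denominator: x**2 - 16 = (x + 4)(x - 4).
Partial fractions: -8/((x - 4)*(x + 4)) = 1/(x + 4) - 1/(x - 4).
An antiderivative is F(x) = -log(x - 4) + log(x + 4).
Then F(7) - F(6) = (log(11/3)) - (log(5)) = log(11/15).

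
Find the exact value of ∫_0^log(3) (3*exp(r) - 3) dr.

An antiderivative is F(r) = -3*r + 3*exp(r).
Then F(log(3)) - F(0) = (9 - 3*log(3)) - (3) = 6 - 3*log(3).

6 - 3*log(3)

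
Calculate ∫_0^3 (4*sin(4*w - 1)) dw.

-cos(11) + cos(1)

Let u = 4*w - 1, so du = 4 dw. When w = 0, u = -1; when w = 3, u = 11.
The integral becomes ∫ sin(u) du from -1 to 11, with antiderivative -cos(u).
Back in w: F(w) = -cos(4*w - 1).
Then F(3) - F(0) = (-cos(11)) - (-cos(1)) = -cos(11) + cos(1).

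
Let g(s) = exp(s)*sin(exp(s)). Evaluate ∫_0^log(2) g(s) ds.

Let u = exp(s), so du = exp(s) ds. When s = 0, u = 1; when s = log(2), u = 2.
The integral becomes ∫ sin(u) du from 1 to 2, with antiderivative -cos(u).
Back in s: F(s) = -cos(exp(s)).
Then F(log(2)) - F(0) = (-cos(2)) - (-cos(1)) = -cos(2) + cos(1).

-cos(2) + cos(1)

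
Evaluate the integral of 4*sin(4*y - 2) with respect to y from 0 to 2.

Let u = 4*y - 2, so du = 4 dy. When y = 0, u = -2; when y = 2, u = 6.
The integral becomes ∫ sin(u) du from -2 to 6, with antiderivative -cos(u).
Back in y: F(y) = -cos(4*y - 2).
Then F(2) - F(0) = (-cos(6)) - (-cos(2)) = -cos(6) + cos(2).

-cos(6) + cos(2)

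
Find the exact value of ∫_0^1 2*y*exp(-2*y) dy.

Integrate by parts once (u = y, dv = 2*exp(-2*y) dy).
An antiderivative is F(y) = (-2*y - 1)*exp(-2*y)/2.
Then F(1) - F(0) = (-3*exp(-2)/2) - (-1/2) = (-3 + exp(2))*exp(-2)/2.

(-3 + exp(2))*exp(-2)/2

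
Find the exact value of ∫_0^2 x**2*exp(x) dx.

-2 + 2*exp(2)

Integrate by parts twice (u = x^2, dv = exp(x) dx).
An antiderivative is F(x) = (x**2 - 2*x + 2)*exp(x).
Then F(2) - F(0) = (2*exp(2)) - (2) = -2 + 2*exp(2).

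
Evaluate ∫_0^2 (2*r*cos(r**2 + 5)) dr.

sin(9) - sin(5)

Let u = r**2 + 5, so du = 2*r dr. When r = 0, u = 5; when r = 2, u = 9.
The integral becomes ∫ cos(u) du from 5 to 9, with antiderivative sin(u).
Back in r: F(r) = sin(r**2 + 5).
Then F(2) - F(0) = (sin(9)) - (sin(5)) = sin(9) - sin(5).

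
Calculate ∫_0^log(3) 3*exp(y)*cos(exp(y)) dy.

Let u = exp(y), so du = exp(y) dy. When y = 0, u = 1; when y = log(3), u = 3.
The integral becomes 3·∫ cos(u) du from 1 to 3, with antiderivative 3*sin(u).
Back in y: F(y) = 3*sin(exp(y)).
Then F(log(3)) - F(0) = (3*sin(3)) - (3*sin(1)) = -3*sin(1) + 3*sin(3).

-3*sin(1) + 3*sin(3)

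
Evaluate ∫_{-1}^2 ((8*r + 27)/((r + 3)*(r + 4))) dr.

Factor the denominator: r**2 + 7*r + 12 = (r + 4)(r + 3).
Partial fractions: (8*r + 27)/((r + 3)*(r + 4)) = 5/(r + 4) + 3/(r + 3).
An antiderivative is F(r) = 3*log(r + 3) + 5*log(r + 4).
Then F(2) - F(-1) = (5*log(2) + 3*log(5) + 5*log(3)) - (3*log(2) + 5*log(3)) = 2*log(2) + 3*log(5).

2*log(2) + 3*log(5)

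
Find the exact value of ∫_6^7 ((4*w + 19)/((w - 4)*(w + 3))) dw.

Factor the denominator: w**2 - w - 12 = (w + 3)(w - 4).
Partial fractions: (4*w + 19)/((w - 4)*(w + 3)) = -1/(w + 3) + 5/(w - 4).
An antiderivative is F(w) = 5*log(w - 4) - log(w + 3).
Then F(7) - F(6) = (-log(5) - log(2) + 5*log(3)) - (log(32/9)) = -6*log(2) - log(5) + 7*log(3).

-6*log(2) - log(5) + 7*log(3)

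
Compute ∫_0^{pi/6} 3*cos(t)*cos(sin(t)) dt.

3*sin(1/2)

Let u = sin(t), so du = cos(t) dt. When t = 0, u = 0; when t = pi/6, u = 1/2.
The integral becomes 3·∫ cos(u) du from 0 to 1/2, with antiderivative 3*sin(u).
Back in t: F(t) = 3*sin(sin(t)).
Then F(pi/6) - F(0) = (3*sin(1/2)) - (0) = 3*sin(1/2).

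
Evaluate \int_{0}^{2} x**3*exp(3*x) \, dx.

2/27 + 46*exp(6)/27

Integrate by parts 3 times (u = x^3, dv = exp(3*x) dx).
An antiderivative is F(x) = (9*x**3 - 9*x**2 + 6*x - 2)*exp(3*x)/27.
Then F(2) - F(0) = (46*exp(6)/27) - (-2/27) = 2/27 + 46*exp(6)/27.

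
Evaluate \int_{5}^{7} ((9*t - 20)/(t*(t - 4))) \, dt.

-5*log(5) + 4*log(3) + 5*log(7)

Factor the denominator: t**2 - 4*t = t(t - 4).
Partial fractions: (9*t - 20)/(t*(t - 4)) = 5/t + 4/(t - 4).
An antiderivative is F(t) = 5*log(t) + 4*log(t - 4).
Then F(7) - F(5) = (4*log(3) + 5*log(7)) - (5*log(5)) = -5*log(5) + 4*log(3) + 5*log(7).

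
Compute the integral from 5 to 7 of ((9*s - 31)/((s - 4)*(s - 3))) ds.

4*log(2) + 5*log(3)

Factor the denominator: s**2 - 7*s + 12 = (s - 3)(s - 4).
Partial fractions: (9*s - 31)/((s - 4)*(s - 3)) = 4/(s - 3) + 5/(s - 4).
An antiderivative is F(s) = 5*log(s - 4) + 4*log(s - 3).
Then F(7) - F(5) = (5*log(3) + 8*log(2)) - (log(16)) = 4*log(2) + 5*log(3).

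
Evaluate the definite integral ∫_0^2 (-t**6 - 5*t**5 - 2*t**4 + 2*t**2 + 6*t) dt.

By the power rule, an antiderivative is F(t) = -t**7/7 - 5*t**6/6 - 2*t**5/5 + 2*t**3/3 + 3*t**2.
Then F(2) - F(0) = (-2348/35) - (0) = -2348/35.

-2348/35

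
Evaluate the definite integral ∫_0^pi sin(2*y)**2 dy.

Use the identity sin^2(2*y) = (1 - cos(4*y))/2.
An antiderivative is F(y) = y/2 - sin(4*y)/8.
Then F(pi) - F(0) = (pi/2) - (0) = pi/2.

pi/2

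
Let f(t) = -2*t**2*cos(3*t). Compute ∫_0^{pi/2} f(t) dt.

-4/27 + pi**2/6

Integrate by parts twice (u = t^2, dv = -2*cos(3*t) dt).
An antiderivative is F(t) = -2*t**2*sin(3*t)/3 - 4*t*cos(3*t)/9 + 4*sin(3*t)/27.
Then F(pi/2) - F(0) = (-4/27 + pi**2/6) - (0) = -4/27 + pi**2/6.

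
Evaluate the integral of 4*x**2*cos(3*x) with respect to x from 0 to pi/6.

Integrate by parts twice (u = x^2, dv = 4*cos(3*x) dx).
An antiderivative is F(x) = 4*x**2*sin(3*x)/3 + 8*x*cos(3*x)/9 - 8*sin(3*x)/27.
Then F(pi/6) - F(0) = (-8/27 + pi**2/27) - (0) = -8/27 + pi**2/27.

-8/27 + pi**2/27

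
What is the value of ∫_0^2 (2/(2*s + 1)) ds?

An antiderivative is F(s) = log(2*s + 1).
Then F(2) - F(0) = (log(5)) - (0) = log(5).

log(5)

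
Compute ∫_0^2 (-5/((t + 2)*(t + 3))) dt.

Factor the denominator: t**2 + 5*t + 6 = (t + 3)(t + 2).
Partial fractions: -5/((t + 2)*(t + 3)) = 5/(t + 3) - 5/(t + 2).
An antiderivative is F(t) = -5*log(t + 2) + 5*log(t + 3).
Then F(2) - F(0) = (-10*log(2) + 5*log(5)) - (-5*log(2) + 5*log(3)) = -5*log(3) - 5*log(2) + 5*log(5).

-5*log(3) - 5*log(2) + 5*log(5)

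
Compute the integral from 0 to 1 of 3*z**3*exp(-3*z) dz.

Integrate by parts 3 times (u = z^3, dv = 3*exp(-3*z) dz).
An antiderivative is F(z) = (-9*z**3 - 9*z**2 - 6*z - 2)*exp(-3*z)/9.
Then F(1) - F(0) = (-26*exp(-3)/9) - (-2/9) = 2/9 - 26*exp(-3)/9.

2/9 - 26*exp(-3)/9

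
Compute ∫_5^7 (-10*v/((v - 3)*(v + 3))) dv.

Factor the denominator: v**2 - 9 = (v + 3)(v - 3).
Partial fractions: -10*v/((v - 3)*(v + 3)) = -5/(v + 3) - 5/(v - 3).
An antiderivative is F(v) = -5*log(v - 3) - 5*log(v + 3).
Then F(7) - F(5) = (-15*log(2) - 5*log(5)) - (-20*log(2)) = -5*log(5) + 5*log(2).

-5*log(5) + 5*log(2)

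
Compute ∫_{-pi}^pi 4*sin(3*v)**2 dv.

4*pi

Use the identity sin^2(3*v) = (1 - cos(6*v))/2.
An antiderivative is F(v) = 2*v - sin(6*v)/3.
Then F(pi) - F(-pi) = (2*pi) - (-2*pi) = 4*pi.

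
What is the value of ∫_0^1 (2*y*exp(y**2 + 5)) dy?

-exp(5) + exp(6)

Let u = y**2 + 5, so du = 2*y dy. When y = 0, u = 5; when y = 1, u = 6.
The integral becomes ∫ exp(u) du from 5 to 6, with antiderivative exp(u).
Back in y: F(y) = exp(y**2 + 5).
Then F(1) - F(0) = (exp(6)) - (exp(5)) = -exp(5) + exp(6).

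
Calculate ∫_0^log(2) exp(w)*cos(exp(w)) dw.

-sin(1) + sin(2)

Let u = exp(w), so du = exp(w) dw. When w = 0, u = 1; when w = log(2), u = 2.
The integral becomes ∫ cos(u) du from 1 to 2, with antiderivative sin(u).
Back in w: F(w) = sin(exp(w)).
Then F(log(2)) - F(0) = (sin(2)) - (sin(1)) = -sin(1) + sin(2).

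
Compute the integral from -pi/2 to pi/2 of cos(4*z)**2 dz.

pi/2

Use the identity cos^2(4*z) = (1 + cos(8*z))/2.
An antiderivative is F(z) = z/2 + sin(8*z)/16.
Then F(pi/2) - F(-pi/2) = (pi/4) - (-pi/4) = pi/2.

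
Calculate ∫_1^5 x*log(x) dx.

-6 + 25*log(5)/2

Integrate by parts once (u = ln x, dv = x dx).
An antiderivative is F(x) = x**2*(2*log(x) - 1)/4.
Then F(5) - F(1) = (-25/4 + 25*log(5)/2) - (-1/4) = -6 + 25*log(5)/2.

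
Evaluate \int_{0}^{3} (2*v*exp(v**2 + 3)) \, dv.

Let u = v**2 + 3, so du = 2*v dv. When v = 0, u = 3; when v = 3, u = 12.
The integral becomes ∫ exp(u) du from 3 to 12, with antiderivative exp(u).
Back in v: F(v) = exp(v**2 + 3).
Then F(3) - F(0) = (exp(12)) - (exp(3)) = -exp(3) + exp(12).

-exp(3) + exp(12)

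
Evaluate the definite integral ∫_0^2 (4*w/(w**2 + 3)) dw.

log(49/9)

Let u = w**2 + 3, so du = 2*w dw. When w = 0, u = 3; when w = 2, u = 7.
The integral becomes 2·∫ 1/u du from 3 to 7, with antiderivative 2*log(u).
Back in w: F(w) = 2*log(w**2 + 3).
Then F(2) - F(0) = (log(49)) - (log(9)) = log(49/9).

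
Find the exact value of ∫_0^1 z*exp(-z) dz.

1 - 2*exp(-1)

Integrate by parts once (u = z, dv = exp(-z) dz).
An antiderivative is F(z) = (-z - 1)*exp(-z).
Then F(1) - F(0) = (-2*exp(-1)) - (-1) = 1 - 2*exp(-1).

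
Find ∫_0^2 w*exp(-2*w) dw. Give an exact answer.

(-5 + exp(4))*exp(-4)/4

Integrate by parts once (u = w, dv = exp(-2*w) dw).
An antiderivative is F(w) = (-2*w - 1)*exp(-2*w)/4.
Then F(2) - F(0) = (-5*exp(-4)/4) - (-1/4) = (-5 + exp(4))*exp(-4)/4.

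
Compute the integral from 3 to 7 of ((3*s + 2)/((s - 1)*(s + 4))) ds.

Factor the denominator: s**2 + 3*s - 4 = (s + 4)(s - 1).
Partial fractions: (3*s + 2)/((s - 1)*(s + 4)) = 2/(s + 4) + 1/(s - 1).
An antiderivative is F(s) = log(s - 1) + 2*log(s + 4).
Then F(7) - F(3) = (log(2) + log(3) + 2*log(11)) - (log(98)) = -2*log(7) + log(3) + 2*log(11).

-2*log(7) + log(3) + 2*log(11)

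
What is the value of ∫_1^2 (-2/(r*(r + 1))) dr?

log(9/16)

Factor the denominator: r**2 + r = (r + 1)r.
Partial fractions: -2/(r*(r + 1)) = 2/(r + 1) - 2/r.
An antiderivative is F(r) = -2*log(r) + 2*log(r + 1).
Then F(2) - F(1) = (log(9/4)) - (log(4)) = log(9/16).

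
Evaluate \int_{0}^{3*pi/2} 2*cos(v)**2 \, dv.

3*pi/2

Use the identity cos^2(v) = (1 + cos(2*v))/2.
An antiderivative is F(v) = v + sin(2*v)/2.
Then F(3*pi/2) - F(0) = (3*pi/2) - (0) = 3*pi/2.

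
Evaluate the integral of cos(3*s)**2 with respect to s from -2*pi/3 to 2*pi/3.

Use the identity cos^2(3*s) = (1 + cos(6*s))/2.
An antiderivative is F(s) = s/2 + sin(6*s)/12.
Then F(2*pi/3) - F(-2*pi/3) = (pi/3) - (-pi/3) = 2*pi/3.

2*pi/3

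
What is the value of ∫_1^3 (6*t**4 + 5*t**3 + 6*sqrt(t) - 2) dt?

By the power rule, an antiderivative is F(t) = 6*t**5/5 + 5*t**4/4 + 4*t**(3/2) - 2*t.
Then F(3) - F(1) = (12*sqrt(3) + 7737/20) - (89/20) = 12*sqrt(3) + 1912/5.

12*sqrt(3) + 1912/5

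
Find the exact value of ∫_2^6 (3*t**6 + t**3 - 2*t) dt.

By the power rule, an antiderivative is F(t) = 3*t**7/7 + t**4/4 - t**2.
Then F(6) - F(2) = (841824/7) - (384/7) = 841440/7.

841440/7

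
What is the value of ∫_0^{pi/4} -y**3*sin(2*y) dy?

3/8 - 3*pi**2/64

Integrate by parts 3 times (u = y^3, dv = -sin(2*y) dy).
An antiderivative is F(y) = y**3*cos(2*y)/2 - 3*y**2*sin(2*y)/4 - 3*y*cos(2*y)/4 + 3*sin(2*y)/8.
Then F(pi/4) - F(0) = (3/8 - 3*pi**2/64) - (0) = 3/8 - 3*pi**2/64.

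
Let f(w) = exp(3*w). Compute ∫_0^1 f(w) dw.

-1/3 + exp(3)/3

An antiderivative is F(w) = exp(3*w)/3.
Then F(1) - F(0) = (exp(3)/3) - (1/3) = -1/3 + exp(3)/3.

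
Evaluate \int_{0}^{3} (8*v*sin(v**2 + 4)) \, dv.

-4*cos(13) + 4*cos(4)

Let u = v**2 + 4, so du = 2*v dv. When v = 0, u = 4; when v = 3, u = 13.
The integral becomes 4·∫ sin(u) du from 4 to 13, with antiderivative -4*cos(u).
Back in v: F(v) = -4*cos(v**2 + 4).
Then F(3) - F(0) = (-4*cos(13)) - (-4*cos(4)) = -4*cos(13) + 4*cos(4).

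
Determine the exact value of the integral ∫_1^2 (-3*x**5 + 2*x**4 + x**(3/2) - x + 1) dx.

-20 + 8*sqrt(2)/5

By the power rule, an antiderivative is F(x) = -x**6/2 + 2*x**(5/2)/5 + 2*x**5/5 - x**2/2 + x.
Then F(2) - F(1) = (-96/5 + 8*sqrt(2)/5) - (4/5) = -20 + 8*sqrt(2)/5.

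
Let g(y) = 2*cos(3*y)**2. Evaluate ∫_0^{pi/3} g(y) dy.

Use the identity cos^2(3*y) = (1 + cos(6*y))/2.
An antiderivative is F(y) = y + sin(6*y)/6.
Then F(pi/3) - F(0) = (pi/3) - (0) = pi/3.

pi/3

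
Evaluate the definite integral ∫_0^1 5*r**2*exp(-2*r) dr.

Integrate by parts twice (u = r^2, dv = 5*exp(-2*r) dr).
An antiderivative is F(r) = (-10*r**2 - 10*r - 5)*exp(-2*r)/4.
Then F(1) - F(0) = (-25*exp(-2)/4) - (-5/4) = 5/4 - 25*exp(-2)/4.

5/4 - 25*exp(-2)/4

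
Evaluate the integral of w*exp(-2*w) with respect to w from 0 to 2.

Integrate by parts once (u = w, dv = exp(-2*w) dw).
An antiderivative is F(w) = (-2*w - 1)*exp(-2*w)/4.
Then F(2) - F(0) = (-5*exp(-4)/4) - (-1/4) = (-5 + exp(4))*exp(-4)/4.

(-5 + exp(4))*exp(-4)/4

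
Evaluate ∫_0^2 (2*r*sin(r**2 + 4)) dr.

Let u = r**2 + 4, so du = 2*r dr. When r = 0, u = 4; when r = 2, u = 8.
The integral becomes ∫ sin(u) du from 4 to 8, with antiderivative -cos(u).
Back in r: F(r) = -cos(r**2 + 4).
Then F(2) - F(0) = (-cos(8)) - (-cos(4)) = cos(4) - cos(8).

cos(4) - cos(8)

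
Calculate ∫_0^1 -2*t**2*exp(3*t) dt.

4/27 - 10*exp(3)/27

Integrate by parts twice (u = t^2, dv = -2*exp(3*t) dt).
An antiderivative is F(t) = (-18*t**2 + 12*t - 4)*exp(3*t)/27.
Then F(1) - F(0) = (-10*exp(3)/27) - (-4/27) = 4/27 - 10*exp(3)/27.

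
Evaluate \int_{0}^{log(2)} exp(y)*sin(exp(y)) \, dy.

-cos(2) + cos(1)

Let u = exp(y), so du = exp(y) dy. When y = 0, u = 1; when y = log(2), u = 2.
The integral becomes ∫ sin(u) du from 1 to 2, with antiderivative -cos(u).
Back in y: F(y) = -cos(exp(y)).
Then F(log(2)) - F(0) = (-cos(2)) - (-cos(1)) = -cos(2) + cos(1).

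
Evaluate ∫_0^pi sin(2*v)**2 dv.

Use the identity sin^2(2*v) = (1 - cos(4*v))/2.
An antiderivative is F(v) = v/2 - sin(4*v)/8.
Then F(pi) - F(0) = (pi/2) - (0) = pi/2.

pi/2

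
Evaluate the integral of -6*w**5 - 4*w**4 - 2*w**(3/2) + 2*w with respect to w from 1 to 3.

By the power rule, an antiderivative is F(w) = -w**6 - 4*w**(5/2)/5 - 4*w**5/5 + w**2.
Then F(3) - F(1) = (-4572/5 - 36*sqrt(3)/5) - (-8/5) = -4564/5 - 36*sqrt(3)/5.

-4564/5 - 36*sqrt(3)/5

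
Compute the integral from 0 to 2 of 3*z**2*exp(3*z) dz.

-2/9 + 26*exp(6)/9

Integrate by parts twice (u = z^2, dv = 3*exp(3*z) dz).
An antiderivative is F(z) = (9*z**2 - 6*z + 2)*exp(3*z)/9.
Then F(2) - F(0) = (26*exp(6)/9) - (2/9) = -2/9 + 26*exp(6)/9.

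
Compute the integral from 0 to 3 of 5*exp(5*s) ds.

Let u = 5*s, so du = 5 ds. When s = 0, u = 0; when s = 3, u = 15.
The integral becomes ∫ exp(u) du from 0 to 15, with antiderivative exp(u).
Back in s: F(s) = exp(5*s).
Then F(3) - F(0) = (exp(15)) - (1) = -1 + exp(15).

-1 + exp(15)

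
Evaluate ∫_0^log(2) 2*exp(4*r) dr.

Let u = exp(r), so du = exp(r) dr. When r = 0, u = 1; when r = log(2), u = 2.
The integral becomes 2·∫ u**3 du from 1 to 2, with antiderivative u**4/2.
Back in r: F(r) = exp(4*r)/2.
Then F(log(2)) - F(0) = (8) - (1/2) = 15/2.

15/2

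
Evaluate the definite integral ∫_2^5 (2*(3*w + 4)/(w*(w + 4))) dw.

Factor the denominator: w**2 + 4*w = (w + 4)w.
Partial fractions: 2*(3*w + 4)/(w*(w + 4)) = 4/(w + 4) + 2/w.
An antiderivative is F(w) = 2*log(w) + 4*log(w + 4).
Then F(5) - F(2) = (2*log(5) + 8*log(3)) - (6*log(2) + 4*log(3)) = -6*log(2) + 2*log(5) + 4*log(3).

-6*log(2) + 2*log(5) + 4*log(3)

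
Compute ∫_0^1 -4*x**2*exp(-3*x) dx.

Integrate by parts twice (u = x^2, dv = -4*exp(-3*x) dx).
An antiderivative is F(x) = (36*x**2 + 24*x + 8)*exp(-3*x)/27.
Then F(1) - F(0) = (68*exp(-3)/27) - (8/27) = -8/27 + 68*exp(-3)/27.

-8/27 + 68*exp(-3)/27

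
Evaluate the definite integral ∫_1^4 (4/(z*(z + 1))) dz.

Factor the denominator: z**2 + z = (z + 1)z.
Partial fractions: 4/(z*(z + 1)) = -4/(z + 1) + 4/z.
An antiderivative is F(z) = 4*log(z) - 4*log(z + 1).
Then F(4) - F(1) = (-4*log(5) + 8*log(2)) - (-log(16)) = -4*log(5) + 12*log(2).

-4*log(5) + 12*log(2)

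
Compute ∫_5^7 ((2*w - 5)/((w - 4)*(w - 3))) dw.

log(27/2)

Factor the denominator: w**2 - 7*w + 12 = (w - 3)(w - 4).
Partial fractions: (2*w - 5)/((w - 4)*(w - 3)) = -1/(w - 3) + 3/(w - 4).
An antiderivative is F(w) = 3*log(w - 4) - log(w - 3).
Then F(7) - F(5) = (log(27/4)) - (-log(2)) = log(27/2).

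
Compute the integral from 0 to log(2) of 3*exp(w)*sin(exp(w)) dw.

Let u = exp(w), so du = exp(w) dw. When w = 0, u = 1; when w = log(2), u = 2.
The integral becomes 3·∫ sin(u) du from 1 to 2, with antiderivative -3*cos(u).
Back in w: F(w) = -3*cos(exp(w)).
Then F(log(2)) - F(0) = (-3*cos(2)) - (-3*cos(1)) = -3*cos(2) + 3*cos(1).

-3*cos(2) + 3*cos(1)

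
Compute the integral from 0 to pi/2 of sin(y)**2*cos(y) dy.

Let u = sin(y), so du = cos(y) dy. When y = 0, u = 0; when y = pi/2, u = 1.
The integral becomes ∫ u**2 du from 0 to 1, with antiderivative u**3/3.
Back in y: F(y) = sin(y)**3/3.
Then F(pi/2) - F(0) = (1/3) - (0) = 1/3.

1/3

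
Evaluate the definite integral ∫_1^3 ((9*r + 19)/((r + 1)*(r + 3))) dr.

log(2) + 4*log(3)

Factor the denominator: r**2 + 4*r + 3 = (r + 3)(r + 1).
Partial fractions: (9*r + 19)/((r + 1)*(r + 3)) = 4/(r + 3) + 5/(r + 1).
An antiderivative is F(r) = 5*log(r + 1) + 4*log(r + 3).
Then F(3) - F(1) = (4*log(3) + 14*log(2)) - (13*log(2)) = log(2) + 4*log(3).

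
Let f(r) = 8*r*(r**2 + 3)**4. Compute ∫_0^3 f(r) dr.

994356/5

Let u = r**2 + 3, so du = 2*r dr. When r = 0, u = 3; when r = 3, u = 12.
The integral becomes 4·∫ u**4 du from 3 to 12, with antiderivative 4*u**5/5.
Back in r: F(r) = 4*(r**2 + 3)**5/5.
Then F(3) - F(0) = (995328/5) - (972/5) = 994356/5.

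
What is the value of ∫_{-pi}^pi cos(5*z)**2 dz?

pi

Use the identity cos^2(5*z) = (1 + cos(10*z))/2.
An antiderivative is F(z) = z/2 + sin(10*z)/20.
Then F(pi) - F(-pi) = (pi/2) - (-pi/2) = pi.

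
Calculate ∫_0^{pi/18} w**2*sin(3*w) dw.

-2/27 - sqrt(3)*pi**2/1944 + pi/162 + sqrt(3)/27

Integrate by parts twice (u = w^2, dv = sin(3*w) dw).
An antiderivative is F(w) = -w**2*cos(3*w)/3 + 2*w*sin(3*w)/9 + 2*cos(3*w)/27.
Then F(pi/18) - F(0) = (-sqrt(3)*pi**2/1944 + pi/162 + sqrt(3)/27) - (2/27) = -2/27 - sqrt(3)*pi**2/1944 + pi/162 + sqrt(3)/27.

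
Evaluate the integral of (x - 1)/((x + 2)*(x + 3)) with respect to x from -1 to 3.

-3*log(5) + 4*log(3)

Factor the denominator: x**2 + 5*x + 6 = (x + 3)(x + 2).
Partial fractions: (x - 1)/((x + 2)*(x + 3)) = 4/(x + 3) - 3/(x + 2).
An antiderivative is F(x) = -3*log(x + 2) + 4*log(x + 3).
Then F(3) - F(-1) = (-3*log(5) + 4*log(2) + 4*log(3)) - (log(16)) = -3*log(5) + 4*log(3).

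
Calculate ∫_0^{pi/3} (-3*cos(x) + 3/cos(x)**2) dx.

An antiderivative is F(x) = -3*sin(x) + 3*tan(x).
Then F(pi/3) - F(0) = (3*sqrt(3)/2) - (0) = 3*sqrt(3)/2.

3*sqrt(3)/2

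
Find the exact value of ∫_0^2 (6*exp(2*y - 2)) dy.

Let u = 2*y - 2, so du = 2 dy. When y = 0, u = -2; when y = 2, u = 2.
The integral becomes 3·∫ exp(u) du from -2 to 2, with antiderivative 3*exp(u).
Back in y: F(y) = 3*exp(2*y - 2).
Then F(2) - F(0) = (3*exp(2)) - (3*exp(-2)) = 6*sinh(2).

6*sinh(2)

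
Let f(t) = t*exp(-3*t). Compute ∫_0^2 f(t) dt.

Integrate by parts once (u = t, dv = exp(-3*t) dt).
An antiderivative is F(t) = (-3*t - 1)*exp(-3*t)/9.
Then F(2) - F(0) = (-7*exp(-6)/9) - (-1/9) = (-7 + exp(6))*exp(-6)/9.

(-7 + exp(6))*exp(-6)/9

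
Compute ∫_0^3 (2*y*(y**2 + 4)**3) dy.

Let u = y**2 + 4, so du = 2*y dy. When y = 0, u = 4; when y = 3, u = 13.
The integral becomes ∫ u**3 du from 4 to 13, with antiderivative u**4/4.
Back in y: F(y) = (y**2 + 4)**4/4.
Then F(3) - F(0) = (28561/4) - (64) = 28305/4.

28305/4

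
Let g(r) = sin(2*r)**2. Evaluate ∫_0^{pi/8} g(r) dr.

-1/8 + pi/16

Use the identity sin^2(2*r) = (1 - cos(4*r))/2.
An antiderivative is F(r) = r/2 - sin(4*r)/8.
Then F(pi/8) - F(0) = (-1/8 + pi/16) - (0) = -1/8 + pi/16.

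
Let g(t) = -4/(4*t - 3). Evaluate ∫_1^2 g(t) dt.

-log(5)

An antiderivative is F(t) = -log(4*t - 3).
Then F(2) - F(1) = (-log(5)) - (0) = -log(5).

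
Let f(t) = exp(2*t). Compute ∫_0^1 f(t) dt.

An antiderivative is F(t) = exp(2*t)/2.
Then F(1) - F(0) = (exp(2)/2) - (1/2) = -1/2 + exp(2)/2.

-1/2 + exp(2)/2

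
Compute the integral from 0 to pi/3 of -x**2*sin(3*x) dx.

4/27 - pi**2/27

Integrate by parts twice (u = x^2, dv = -sin(3*x) dx).
An antiderivative is F(x) = x**2*cos(3*x)/3 - 2*x*sin(3*x)/9 - 2*cos(3*x)/27.
Then F(pi/3) - F(0) = (2/27 - pi**2/27) - (-2/27) = 4/27 - pi**2/27.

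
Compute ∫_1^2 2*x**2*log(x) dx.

Integrate by parts once (u = ln x, dv = 2*x**2 dx).
An antiderivative is F(x) = 2*x**3*(3*log(x) - 1)/9.
Then F(2) - F(1) = (-16/9 + 16*log(2)/3) - (-2/9) = -14/9 + 16*log(2)/3.

-14/9 + 16*log(2)/3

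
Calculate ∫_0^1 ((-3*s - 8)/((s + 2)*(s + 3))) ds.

Factor the denominator: s**2 + 5*s + 6 = (s + 3)(s + 2).
Partial fractions: (-3*s - 8)/((s + 2)*(s + 3)) = -1/(s + 3) - 2/(s + 2).
An antiderivative is F(s) = -2*log(s + 2) - log(s + 3).
Then F(1) - F(0) = (-log(36)) - (-log(12)) = -log(3).

-log(3)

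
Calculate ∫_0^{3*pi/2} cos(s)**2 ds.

Use the identity cos^2(s) = (1 + cos(2*s))/2.
An antiderivative is F(s) = s/2 + sin(2*s)/4.
Then F(3*pi/2) - F(0) = (3*pi/4) - (0) = 3*pi/4.

3*pi/4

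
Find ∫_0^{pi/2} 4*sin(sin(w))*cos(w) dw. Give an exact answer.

Let u = sin(w), so du = cos(w) dw. When w = 0, u = 0; when w = pi/2, u = 1.
The integral becomes 4·∫ sin(u) du from 0 to 1, with antiderivative -4*cos(u).
Back in w: F(w) = -4*cos(sin(w)).
Then F(pi/2) - F(0) = (-4*cos(1)) - (-4) = 4 - 4*cos(1).

4 - 4*cos(1)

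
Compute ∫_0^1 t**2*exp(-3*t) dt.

2/27 - 17*exp(-3)/27

Integrate by parts twice (u = t^2, dv = exp(-3*t) dt).
An antiderivative is F(t) = (-9*t**2 - 6*t - 2)*exp(-3*t)/27.
Then F(1) - F(0) = (-17*exp(-3)/27) - (-2/27) = 2/27 - 17*exp(-3)/27.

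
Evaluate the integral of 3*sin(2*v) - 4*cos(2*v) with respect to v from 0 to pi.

0

An antiderivative is F(v) = -2*sin(2*v) - 3*cos(2*v)/2.
Then F(pi) - F(0) = (-3/2) - (-3/2) = 0.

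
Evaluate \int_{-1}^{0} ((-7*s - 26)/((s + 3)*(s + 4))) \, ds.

log(2/27)

Factor the denominator: s**2 + 7*s + 12 = (s + 4)(s + 3).
Partial fractions: (-7*s - 26)/((s + 3)*(s + 4)) = -2/(s + 4) - 5/(s + 3).
An antiderivative is F(s) = -5*log(s + 3) - 2*log(s + 4).
Then F(0) - F(-1) = (-5*log(3) - 4*log(2)) - (-5*log(2) - 2*log(3)) = log(2/27).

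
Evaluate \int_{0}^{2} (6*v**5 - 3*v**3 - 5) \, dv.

42

By the power rule, an antiderivative is F(v) = v**6 - 3*v**4/4 - 5*v.
Then F(2) - F(0) = (42) - (0) = 42.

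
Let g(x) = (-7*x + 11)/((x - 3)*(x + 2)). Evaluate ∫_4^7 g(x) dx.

-5*log(3) + log(2)

Factor the denominator: x**2 - x - 6 = (x + 2)(x - 3).
Partial fractions: (-7*x + 11)/((x - 3)*(x + 2)) = -5/(x + 2) - 2/(x - 3).
An antiderivative is F(x) = -2*log(x - 3) - 5*log(x + 2).
Then F(7) - F(4) = (-10*log(3) - 4*log(2)) - (-5*log(3) - 5*log(2)) = -5*log(3) + log(2).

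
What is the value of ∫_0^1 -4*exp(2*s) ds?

2 - 2*exp(2)

An antiderivative is F(s) = -2*exp(2*s).
Then F(1) - F(0) = (-2*exp(2)) - (-2) = 2 - 2*exp(2).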